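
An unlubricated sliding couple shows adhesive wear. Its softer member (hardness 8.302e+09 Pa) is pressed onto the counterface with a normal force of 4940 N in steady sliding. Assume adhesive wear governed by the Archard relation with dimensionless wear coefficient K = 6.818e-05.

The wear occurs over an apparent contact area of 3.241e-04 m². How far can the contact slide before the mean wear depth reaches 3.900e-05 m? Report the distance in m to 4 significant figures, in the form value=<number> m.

value=311.6 m

Every step keeps exact precision. The intermediates are shown rounded — a single final rounding, at 4 significant digits.
Restated in SI base units: W = 4940 N, H = 8.302e+09 Pa, K = 6.818e-05.
Wearable volume V_lim = h_lim·A = 3.900e-05 · 3.241e-04 = 1.264e-08 m³.
Sliding life L = V_lim·H/(K·W) = 1.264e-08 · 8.302e+09 / (6.818e-05 · 4940) = 311.6 m.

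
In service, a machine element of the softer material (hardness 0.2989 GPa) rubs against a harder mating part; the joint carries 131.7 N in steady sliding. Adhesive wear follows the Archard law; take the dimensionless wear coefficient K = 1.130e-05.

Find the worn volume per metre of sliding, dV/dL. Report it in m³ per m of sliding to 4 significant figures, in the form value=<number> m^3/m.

The algebra keeps full precision — intermediate values are shown rounded. Rounded once at the end, at four significant digits.
Convert: Hardness H = 0.2989 GPa = 2.989e+08 Pa.
Restated in SI base units: W = 131.7 N, H = 2.989e+08 Pa, K = 1.130e-05.
Sliding wear rate dV/dL = K·W/H (independent of L): 1.130e-05 · 131.7 / 2.989e+08 = 4.979e-12 m³/m.

value=4.979e-12 m^3/m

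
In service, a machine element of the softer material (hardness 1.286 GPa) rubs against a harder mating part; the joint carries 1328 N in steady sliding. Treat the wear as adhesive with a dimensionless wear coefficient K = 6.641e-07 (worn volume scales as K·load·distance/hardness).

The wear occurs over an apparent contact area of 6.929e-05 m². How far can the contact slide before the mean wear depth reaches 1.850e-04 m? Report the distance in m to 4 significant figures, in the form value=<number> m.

value=1.869e+04 m

Each operation maintains full precision; quoted intermediates are rounded. Rounded once at the end, at 4 significant figures.
Hardness H = 1.286 GPa = 1.286e+09 Pa.
Collected in SI base units: W = 1328 N, H = 1.286e+09 Pa, K = 6.641e-07.
Allowed volume V_lim = h_lim·A = 1.850e-04 · 6.929e-05 = 1.282e-08 m³.
Thus life L = V_lim·H/(K·W) = 1.282e-08 · 1.286e+09 / (6.641e-07 · 1328) = 1.869e+04 m.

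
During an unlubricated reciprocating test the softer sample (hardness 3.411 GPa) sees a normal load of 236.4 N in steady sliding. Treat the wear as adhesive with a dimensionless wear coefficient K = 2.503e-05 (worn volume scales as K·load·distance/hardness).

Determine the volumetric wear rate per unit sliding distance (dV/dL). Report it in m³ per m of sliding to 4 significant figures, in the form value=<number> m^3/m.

value=1.735e-12 m^3/m

Quoted intermediates are rounded — each operation runs at full float precision, and one last rounding, at four significant figures.
Hardness H = 3.411 GPa = 3.411e+09 Pa.
Working in SI base units: W = 236.4 N, H = 3.411e+09 Pa, K = 2.503e-05.
Sliding wear rate dV/dL = K·W/H, per unit distance: 2.503e-05 · 236.4 / 3.411e+09 = 1.735e-12 m³/m.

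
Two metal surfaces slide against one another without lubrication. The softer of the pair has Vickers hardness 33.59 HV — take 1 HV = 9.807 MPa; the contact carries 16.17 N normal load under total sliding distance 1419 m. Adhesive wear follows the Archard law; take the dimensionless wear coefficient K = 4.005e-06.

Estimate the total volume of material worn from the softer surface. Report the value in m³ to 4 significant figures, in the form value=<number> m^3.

value=2.790e-10 m^3

The intermediates appear rounded. Every step holds full precision; one final rounding, at four significant digits.
Hardness H = 33.59 HV × 9.807 MPa/HV = 329.4 MPa = 3.294e+08 Pa.
Collected in SI base units: W = 16.17 N, H = 3.294e+08 Pa, K = 4.005e-06.
Apply Archard: V = K·W·L/H = 4.005e-06 · 16.17 · 1419 / 3.294e+08 = 2.790e-10 m³.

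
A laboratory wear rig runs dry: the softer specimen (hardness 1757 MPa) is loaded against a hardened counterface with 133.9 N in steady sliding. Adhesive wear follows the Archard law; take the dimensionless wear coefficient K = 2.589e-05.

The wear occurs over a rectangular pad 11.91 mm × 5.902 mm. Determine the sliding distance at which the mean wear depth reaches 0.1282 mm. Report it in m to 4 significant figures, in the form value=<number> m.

value=4567 m

The computation maintains full precision; intermediates are displayed rounded, and one final rounding to four significant figures.
Hardness H = 1757 MPa = 1.757e+09 Pa.
Pad sides 11.91 mm × 5.902 mm = 0.01191 m × 0.005902 m. Contact area A = 0.01191 m × 0.005902 m = 7.029e-05 m².
Depth limit h_lim = 0.1282 mm = 1.282e-04 m.
In SI base units: W = 133.9 N, H = 1.757e+09 Pa, K = 2.589e-05.
Volume at the limit: V_lim = h_lim·A = 1.282e-04 · 7.029e-05 = 9.012e-09 m³.
Life L = V_lim·H/(K·W) = 9.012e-09 · 1.757e+09 / (2.589e-05 · 133.9) = 4567 m.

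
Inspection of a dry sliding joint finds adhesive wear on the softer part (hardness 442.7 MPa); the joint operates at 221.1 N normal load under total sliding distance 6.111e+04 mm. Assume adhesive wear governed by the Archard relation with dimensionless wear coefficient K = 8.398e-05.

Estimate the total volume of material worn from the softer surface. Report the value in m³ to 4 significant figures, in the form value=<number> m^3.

The algebra keeps full float precision; the intermediates are displayed rounded; rounded just once, at 4 significant digits.
Convert: The distance L = 6.111e+04 mm = 61.11 m.
Convert: Hardness H = 442.7 MPa = 4.427e+08 Pa.
As SI base values: W = 221.1 N, H = 4.427e+08 Pa, K = 8.398e-05.
Archard relation: V = K·W·L/H = 8.398e-05 · 221.1 · 61.11 / 4.427e+08 = 2.563e-09 m³.

value=2.563e-09 m^3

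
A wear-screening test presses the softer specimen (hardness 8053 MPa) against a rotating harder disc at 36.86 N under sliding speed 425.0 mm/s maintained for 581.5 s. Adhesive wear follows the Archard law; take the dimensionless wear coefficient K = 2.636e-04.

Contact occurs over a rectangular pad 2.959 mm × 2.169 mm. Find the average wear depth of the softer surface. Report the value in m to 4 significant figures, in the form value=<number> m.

Intermediates are printed rounded; all working math holds full float precision, and rounded just once: four significant figures.
Convert: Sliding speed v = 425.0 mm/s = 0.4250 m/s. Sliding distance L = v·t = 0.4250 m/s × 581.5 s = 247.1 m.
Convert: Hardness H = 8053 MPa = 8.053e+09 Pa.
Convert: Pad sides 2.959 mm × 2.169 mm = 0.002959 m × 0.002169 m. Contact area A = 0.002959 m × 0.002169 m = 6.418e-06 m².
Collected in SI base units: W = 36.86 N, H = 8.053e+09 Pa, K = 2.636e-04.
Archard volume V = K·W·L/H = 2.636e-04 · 36.86 · 247.1 / 8.053e+09 = 2.982e-10 m³.
Depth of wear h = V/A = 2.982e-10 / 6.418e-06 = 4.646e-05 m.

value=4.646e-05 m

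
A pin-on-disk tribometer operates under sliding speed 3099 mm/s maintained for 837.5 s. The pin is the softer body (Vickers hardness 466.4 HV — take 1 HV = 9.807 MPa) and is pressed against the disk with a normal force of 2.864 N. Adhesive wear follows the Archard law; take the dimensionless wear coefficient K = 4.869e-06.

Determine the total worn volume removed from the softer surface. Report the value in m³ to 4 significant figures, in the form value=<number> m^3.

value=7.913e-12 m^3

Each operation keeps exact precision; intermediate values are shown rounded, and rounded once at the end, at 4 significant figures.
Sliding speed v = 3099 mm/s = 3.099 m/s. Path length L = v·t = 3.099 m/s × 837.5 s = 2595 m.
Hardness H = 466.4 HV × 9.807 MPa/HV = 4574 MPa = 4.574e+09 Pa.
In SI base units: W = 2.864 N, H = 4.574e+09 Pa, K = 4.869e-06.
Worn volume V = K·W·L/H = 4.869e-06 · 2.864 · 2595 / 4.574e+09 = 7.913e-12 m³.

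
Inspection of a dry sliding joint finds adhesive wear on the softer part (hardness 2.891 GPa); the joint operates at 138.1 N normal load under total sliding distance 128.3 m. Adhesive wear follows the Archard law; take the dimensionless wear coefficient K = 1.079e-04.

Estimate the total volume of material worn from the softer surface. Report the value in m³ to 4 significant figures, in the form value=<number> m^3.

All working math keeps full float precision. The intermediates are displayed rounded; a single final rounding: four significant figures.
Convert: Hardness H = 2.891 GPa = 2.891e+09 Pa.
Collected in SI base units: W = 138.1 N, H = 2.891e+09 Pa, K = 1.079e-04.
Archard relation: V = K·W·L/H = 1.079e-04 · 138.1 · 128.3 / 2.891e+09 = 6.613e-10 m³.

value=6.613e-10 m^3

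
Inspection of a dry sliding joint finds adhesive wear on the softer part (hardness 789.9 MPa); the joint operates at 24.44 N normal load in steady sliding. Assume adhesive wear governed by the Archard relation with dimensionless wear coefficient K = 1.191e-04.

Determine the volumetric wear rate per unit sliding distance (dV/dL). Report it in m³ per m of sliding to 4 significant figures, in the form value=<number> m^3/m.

value=3.685e-12 m^3/m

All working math maintains full float precision; the intermediates are shown rounded, and a single final rounding, at four significant figures.
Hardness H = 789.9 MPa = 7.899e+08 Pa.
Working in SI base units: W = 24.44 N, H = 7.899e+08 Pa, K = 1.191e-04.
The wear rate dV/dL = K·W/H, per unit distance: 1.191e-04 · 24.44 / 7.899e+08 = 3.685e-12 m³/m.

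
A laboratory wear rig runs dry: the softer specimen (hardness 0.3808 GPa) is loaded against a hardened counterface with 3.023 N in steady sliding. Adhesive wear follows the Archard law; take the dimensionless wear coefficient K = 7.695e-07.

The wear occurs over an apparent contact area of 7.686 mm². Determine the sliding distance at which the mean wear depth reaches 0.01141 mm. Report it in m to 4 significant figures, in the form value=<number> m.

value=1.436e+04 m

Intermediates appear rounded, and the algebra carries full precision. Rounded once at the end, at 4 significant digits.
Hardness H = 0.3808 GPa = 3.808e+08 Pa.
Contact area A = 7.686 mm² = 7.686e-06 m².
Depth limit h_lim = 0.01141 mm = 1.141e-05 m.
In SI base units: W = 3.023 N, H = 3.808e+08 Pa, K = 7.695e-07.
Wearable volume V_lim = h_lim·A = 1.141e-05 · 7.686e-06 = 8.770e-11 m³.
Life L = V_lim·H/(K·W) = 8.770e-11 · 3.808e+08 / (7.695e-07 · 3.023) = 1.436e+04 m.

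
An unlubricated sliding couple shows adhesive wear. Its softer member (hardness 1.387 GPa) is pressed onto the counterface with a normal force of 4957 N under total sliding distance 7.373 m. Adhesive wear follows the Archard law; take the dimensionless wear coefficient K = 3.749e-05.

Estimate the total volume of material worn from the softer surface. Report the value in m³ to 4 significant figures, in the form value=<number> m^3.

value=9.879e-10 m^3

All working math holds full float precision; intermediates are printed rounded, and a lone final rounding, at four significant digits.
Hardness H = 1.387 GPa = 1.387e+09 Pa.
Expressed in SI base units: W = 4957 N, H = 1.387e+09 Pa, K = 3.749e-05.
Worn volume V = K·W·L/H = 3.749e-05 · 4957 · 7.373 / 1.387e+09 = 9.879e-10 m³.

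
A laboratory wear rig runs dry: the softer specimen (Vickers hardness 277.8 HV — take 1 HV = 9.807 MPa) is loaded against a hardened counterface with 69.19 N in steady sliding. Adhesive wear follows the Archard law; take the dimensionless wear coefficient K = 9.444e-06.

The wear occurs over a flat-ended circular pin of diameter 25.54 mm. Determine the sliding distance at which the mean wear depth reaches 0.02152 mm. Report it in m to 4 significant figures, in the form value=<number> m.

The algebra keeps full precision — the intermediates are shown rounded. Rounded once at the end: four significant figures.
Hardness H = 277.8 HV × 9.807 MPa/HV = 2724 MPa = 2.724e+09 Pa.
Pin diameter d = 25.54 mm = 0.02554 m. Contact area A = π·d²/4 = π·(0.02554 m)²/4 = 5.123e-04 m².
Depth limit h_lim = 0.02152 mm = 2.152e-05 m.
Working in SI base units: W = 69.19 N, H = 2.724e+09 Pa, K = 9.444e-06.
Volume at the limit: V_lim = h_lim·A = 2.152e-05 · 5.123e-04 = 1.102e-08 m³.
Life L = V_lim·H/(K·W) = 1.102e-08 · 2.724e+09 / (9.444e-06 · 69.19) = 4.597e+04 m.

value=4.597e+04 m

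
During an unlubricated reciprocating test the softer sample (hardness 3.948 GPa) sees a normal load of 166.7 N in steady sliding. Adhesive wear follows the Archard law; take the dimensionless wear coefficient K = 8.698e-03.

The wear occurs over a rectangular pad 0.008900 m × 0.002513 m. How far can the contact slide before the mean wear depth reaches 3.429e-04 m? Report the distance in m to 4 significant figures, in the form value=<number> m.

All arithmetic maintains full precision, and intermediate values are displayed rounded, and a single final rounding: four significant digits.
Hardness H = 3.948 GPa = 3.948e+09 Pa.
Contact area A = 0.008900 m × 0.002513 m = 2.237e-05 m².
In SI base units: W = 166.7 N, H = 3.948e+09 Pa, K = 8.698e-03.
Limit volume V_lim = h_lim·A = 3.429e-04 · 2.237e-05 = 7.669e-09 m³.
Inverting, life L = V_lim·H/(K·W) = 7.669e-09 · 3.948e+09 / (8.698e-03 · 166.7) = 20.88 m.

value=20.88 m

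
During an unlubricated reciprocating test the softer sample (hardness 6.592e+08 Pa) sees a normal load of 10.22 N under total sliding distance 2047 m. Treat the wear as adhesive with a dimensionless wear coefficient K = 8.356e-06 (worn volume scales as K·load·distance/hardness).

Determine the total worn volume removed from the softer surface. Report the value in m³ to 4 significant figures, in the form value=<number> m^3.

value=2.652e-10 m^3

The computation carries full precision; intermediate values are printed rounded, and rounded just once to 4 significant figures.
In SI base units, W = 10.22 N, H = 6.592e+08 Pa, K = 8.356e-06.
Apply Archard: V = K·W·L/H = 8.356e-06 · 10.22 · 2047 / 6.592e+08 = 2.652e-10 m³.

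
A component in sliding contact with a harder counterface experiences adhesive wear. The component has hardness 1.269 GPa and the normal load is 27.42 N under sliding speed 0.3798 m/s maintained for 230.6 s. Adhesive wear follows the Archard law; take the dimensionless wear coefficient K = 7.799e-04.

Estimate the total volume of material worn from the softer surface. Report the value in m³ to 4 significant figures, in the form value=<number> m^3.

All arithmetic holds exact precision, and quoted intermediates are rounded. Rounded just once to four significant digits.
Convert: Sliding distance L = v·t = 0.3798 m/s × 230.6 s = 87.58 m.
Convert: Hardness H = 1.269 GPa = 1.269e+09 Pa.
Expressed in SI base units: W = 27.42 N, H = 1.269e+09 Pa, K = 7.799e-04.
The Archard volume V = K·W·L/H = 7.799e-04 · 27.42 · 87.58 / 1.269e+09 = 1.476e-09 m³.

value=1.476e-09 m^3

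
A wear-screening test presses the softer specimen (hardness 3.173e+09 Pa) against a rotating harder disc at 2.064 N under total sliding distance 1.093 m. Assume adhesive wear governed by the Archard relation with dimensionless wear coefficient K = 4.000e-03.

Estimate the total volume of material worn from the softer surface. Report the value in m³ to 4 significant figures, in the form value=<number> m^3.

value=2.844e-12 m^3

The algebra runs at full float precision; intermediate values are displayed rounded. Rounded once at the end, at four significant digits.
As SI base values: W = 2.064 N, H = 3.173e+09 Pa, K = 4.000e-03.
Apply Archard: V = K·W·L/H = 4.000e-03 · 2.064 · 1.093 / 3.173e+09 = 2.844e-12 m³.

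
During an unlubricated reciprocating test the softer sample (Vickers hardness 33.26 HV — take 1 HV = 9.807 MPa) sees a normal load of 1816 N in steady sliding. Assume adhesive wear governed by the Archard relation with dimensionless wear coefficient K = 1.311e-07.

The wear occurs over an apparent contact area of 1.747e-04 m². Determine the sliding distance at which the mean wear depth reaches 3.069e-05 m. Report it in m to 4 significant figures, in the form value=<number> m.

value=7346 m

Displayed values are rounded, and every step holds exact precision; a single final rounding to 4 significant figures.
Hardness H = 33.26 HV × 9.807 MPa/HV = 326.2 MPa = 3.262e+08 Pa.
Collected in SI base units: W = 1816 N, H = 3.262e+08 Pa, K = 1.311e-07.
Permissible volume V_lim = h_lim·A = 3.069e-05 · 1.747e-04 = 5.362e-09 m³.
Inverting, life L = V_lim·H/(K·W) = 5.362e-09 · 3.262e+08 / (1.311e-07 · 1816) = 7346 m.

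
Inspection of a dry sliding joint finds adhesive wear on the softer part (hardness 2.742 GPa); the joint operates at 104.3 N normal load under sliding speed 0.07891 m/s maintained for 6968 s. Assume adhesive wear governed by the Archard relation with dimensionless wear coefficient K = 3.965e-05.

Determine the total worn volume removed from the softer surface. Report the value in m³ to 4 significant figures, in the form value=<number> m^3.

value=8.293e-10 m^3

Intermediate values are shown rounded — all working math holds full float precision; rounded just once to four significant figures.
Distance covered L = v·t = 0.07891 m/s × 6968 s = 549.8 m.
Hardness H = 2.742 GPa = 2.742e+09 Pa.
Restated in SI base units: W = 104.3 N, H = 2.742e+09 Pa, K = 3.965e-05.
Volume removed: V = K·W·L/H = 3.965e-05 · 104.3 · 549.8 / 2.742e+09 = 8.293e-10 m³.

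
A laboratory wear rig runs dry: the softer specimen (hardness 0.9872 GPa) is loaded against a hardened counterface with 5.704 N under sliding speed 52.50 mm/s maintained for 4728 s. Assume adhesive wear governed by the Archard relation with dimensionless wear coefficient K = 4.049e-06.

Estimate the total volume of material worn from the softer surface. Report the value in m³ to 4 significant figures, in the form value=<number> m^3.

All arithmetic holds exact precision; the intermediates appear rounded; a single final rounding to 4 significant digits.
Sliding speed v = 52.50 mm/s = 0.05250 m/s. Distance covered L = v·t = 0.05250 m/s × 4728 s = 248.2 m.
Hardness H = 0.9872 GPa = 9.872e+08 Pa.
In SI base units: W = 5.704 N, H = 9.872e+08 Pa, K = 4.049e-06.
The Archard volume V = K·W·L/H = 4.049e-06 · 5.704 · 248.2 / 9.872e+08 = 5.807e-12 m³.

value=5.807e-12 m^3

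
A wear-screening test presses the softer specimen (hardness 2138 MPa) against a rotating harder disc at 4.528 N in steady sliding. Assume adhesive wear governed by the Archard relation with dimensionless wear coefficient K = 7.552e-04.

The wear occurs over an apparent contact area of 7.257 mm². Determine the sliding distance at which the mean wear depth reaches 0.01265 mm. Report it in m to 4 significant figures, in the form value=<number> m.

The computation keeps exact precision — the intermediates are printed rounded. Rounded once at the end to four significant figures.
Hardness H = 2138 MPa = 2.138e+09 Pa.
Contact area A = 7.257 mm² = 7.257e-06 m².
Depth limit h_lim = 0.01265 mm = 1.265e-05 m.
SI base units throughout: W = 4.528 N, H = 2.138e+09 Pa, K = 7.552e-04.
Volume at the limit: V_lim = h_lim·A = 1.265e-05 · 7.257e-06 = 9.180e-11 m³.
Inverting, life L = V_lim·H/(K·W) = 9.180e-11 · 2.138e+09 / (7.552e-04 · 4.528) = 57.40 m.

value=57.40 m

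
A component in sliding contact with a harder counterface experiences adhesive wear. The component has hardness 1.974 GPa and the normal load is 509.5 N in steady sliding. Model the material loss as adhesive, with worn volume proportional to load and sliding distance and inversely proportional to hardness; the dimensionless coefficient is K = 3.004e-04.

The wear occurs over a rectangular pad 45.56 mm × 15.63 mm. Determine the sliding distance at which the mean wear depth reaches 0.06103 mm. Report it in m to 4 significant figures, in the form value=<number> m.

The intermediates appear rounded, and all arithmetic maintains full float precision — rounded just once, at 4 significant figures.
Hardness H = 1.974 GPa = 1.974e+09 Pa.
Pad sides 45.56 mm × 15.63 mm = 0.04556 m × 0.01563 m. Contact area A = 0.04556 m × 0.01563 m = 7.121e-04 m².
Depth limit h_lim = 0.06103 mm = 6.103e-05 m.
Expressed in SI base units: W = 509.5 N, H = 1.974e+09 Pa, K = 3.004e-04.
Permissible volume V_lim = h_lim·A = 6.103e-05 · 7.121e-04 = 4.346e-08 m³.
Sliding life L = V_lim·H/(K·W) = 4.346e-08 · 1.974e+09 / (3.004e-04 · 509.5) = 560.5 m.

value=560.5 m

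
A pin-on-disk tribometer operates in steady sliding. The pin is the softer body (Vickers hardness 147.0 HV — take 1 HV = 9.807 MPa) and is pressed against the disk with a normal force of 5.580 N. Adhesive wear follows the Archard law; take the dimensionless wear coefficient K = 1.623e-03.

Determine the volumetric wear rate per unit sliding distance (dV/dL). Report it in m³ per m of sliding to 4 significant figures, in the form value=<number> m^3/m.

The algebra holds full float precision, and intermediates appear rounded. Rounded just once to four significant digits.
Convert: Hardness H = 147.0 HV × 9.807 MPa/HV = 1442 MPa = 1.442e+09 Pa.
Restated in SI base units: W = 5.580 N, H = 1.442e+09 Pa, K = 1.623e-03.
Rate of wear dV/dL = K·W/H, per unit distance: 1.623e-03 · 5.580 / 1.442e+09 = 6.282e-12 m³/m.

value=6.282e-12 m^3/m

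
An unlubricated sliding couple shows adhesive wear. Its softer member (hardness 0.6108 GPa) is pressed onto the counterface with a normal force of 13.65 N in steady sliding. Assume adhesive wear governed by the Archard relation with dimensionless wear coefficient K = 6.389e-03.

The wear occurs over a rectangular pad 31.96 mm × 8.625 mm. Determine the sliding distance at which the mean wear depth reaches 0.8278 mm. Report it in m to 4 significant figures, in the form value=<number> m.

value=1598 m

Intermediate values are displayed rounded; every step maintains exact precision. Rounded once at the end to 4 significant figures.
Hardness H = 0.6108 GPa = 6.108e+08 Pa.
Pad sides 31.96 mm × 8.625 mm = 0.03196 m × 0.008625 m. Contact area A = 0.03196 m × 0.008625 m = 2.757e-04 m².
Depth limit h_lim = 0.8278 mm = 8.278e-04 m.
Working in SI base units: W = 13.65 N, H = 6.108e+08 Pa, K = 6.389e-03.
Volume at the limit: V_lim = h_lim·A = 8.278e-04 · 2.757e-04 = 2.282e-07 m³.
Thus life L = V_lim·H/(K·W) = 2.282e-07 · 6.108e+08 / (6.389e-03 · 13.65) = 1598 m.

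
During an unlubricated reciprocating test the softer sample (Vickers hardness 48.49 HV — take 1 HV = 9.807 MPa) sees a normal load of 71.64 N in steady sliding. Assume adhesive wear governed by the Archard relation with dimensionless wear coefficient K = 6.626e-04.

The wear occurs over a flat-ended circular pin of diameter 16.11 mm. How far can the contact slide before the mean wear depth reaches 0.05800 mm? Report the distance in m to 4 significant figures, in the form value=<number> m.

value=118.4 m

All working math maintains full precision; the intermediates appear rounded — a lone final rounding: 4 significant digits.
Hardness H = 48.49 HV × 9.807 MPa/HV = 475.5 MPa = 4.755e+08 Pa.
Pin diameter d = 16.11 mm = 0.01611 m. Contact area A = π·d²/4 = π·(0.01611 m)²/4 = 2.038e-04 m².
Depth limit h_lim = 0.05800 mm = 5.800e-05 m.
Expressed in SI base units: W = 71.64 N, H = 4.755e+08 Pa, K = 6.626e-04.
Permissible volume V_lim = h_lim·A = 5.800e-05 · 2.038e-04 = 1.182e-08 m³.
So the life L = V_lim·H/(K·W) = 1.182e-08 · 4.755e+08 / (6.626e-04 · 71.64) = 118.4 m.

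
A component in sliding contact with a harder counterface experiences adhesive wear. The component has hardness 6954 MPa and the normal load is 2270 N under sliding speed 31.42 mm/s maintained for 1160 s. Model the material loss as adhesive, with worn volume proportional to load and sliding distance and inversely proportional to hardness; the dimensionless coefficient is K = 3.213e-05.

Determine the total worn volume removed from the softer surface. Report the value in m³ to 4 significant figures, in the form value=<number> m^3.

value=3.823e-10 m^3

The intermediates appear rounded, and the algebra holds exact precision, and a single final rounding, at 4 significant figures.
Sliding speed v = 31.42 mm/s = 0.03142 m/s. Distance covered L = v·t = 0.03142 m/s × 1160 s = 36.45 m.
Hardness H = 6954 MPa = 6.954e+09 Pa.
Working in SI base units: W = 2270 N, H = 6.954e+09 Pa, K = 3.213e-05.
Volume removed: V = K·W·L/H = 3.213e-05 · 2270 · 36.45 / 6.954e+09 = 3.823e-10 m³.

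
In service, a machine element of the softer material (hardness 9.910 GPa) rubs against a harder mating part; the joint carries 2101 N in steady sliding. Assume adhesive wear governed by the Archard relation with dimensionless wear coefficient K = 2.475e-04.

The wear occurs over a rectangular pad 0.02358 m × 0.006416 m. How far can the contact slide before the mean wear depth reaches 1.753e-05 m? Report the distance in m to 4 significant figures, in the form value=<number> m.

All arithmetic keeps full float precision, and the intermediates are shown rounded, and one last rounding to four significant digits.
Convert: Hardness H = 9.910 GPa = 9.910e+09 Pa.
Convert: Contact area A = 0.02358 m × 0.006416 m = 1.513e-04 m².
Restated in SI base units: W = 2101 N, H = 9.910e+09 Pa, K = 2.475e-04.
Permissible volume V_lim = h_lim·A = 1.753e-05 · 1.513e-04 = 2.652e-09 m³.
Life L = V_lim·H/(K·W) = 2.652e-09 · 9.910e+09 / (2.475e-04 · 2101) = 50.54 m.

value=50.54 m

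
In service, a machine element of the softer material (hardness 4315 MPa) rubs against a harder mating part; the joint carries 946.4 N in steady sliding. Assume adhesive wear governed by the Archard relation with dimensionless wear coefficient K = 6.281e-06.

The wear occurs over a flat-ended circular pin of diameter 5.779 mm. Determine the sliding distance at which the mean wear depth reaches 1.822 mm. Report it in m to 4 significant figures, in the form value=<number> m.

value=3.469e+04 m

Intermediates are shown rounded; the algebra holds full float precision, and rounded just once to 4 significant figures.
Hardness H = 4315 MPa = 4.315e+09 Pa.
Pin diameter d = 5.779 mm = 0.005779 m. Contact area A = π·d²/4 = π·(0.005779 m)²/4 = 2.623e-05 m².
Depth limit h_lim = 1.822 mm = 0.001822 m.
As SI base values: W = 946.4 N, H = 4.315e+09 Pa, K = 6.281e-06.
Allowed volume V_lim = h_lim·A = 0.001822 · 2.623e-05 = 4.779e-08 m³.
So the life L = V_lim·H/(K·W) = 4.779e-08 · 4.315e+09 / (6.281e-06 · 946.4) = 3.469e+04 m.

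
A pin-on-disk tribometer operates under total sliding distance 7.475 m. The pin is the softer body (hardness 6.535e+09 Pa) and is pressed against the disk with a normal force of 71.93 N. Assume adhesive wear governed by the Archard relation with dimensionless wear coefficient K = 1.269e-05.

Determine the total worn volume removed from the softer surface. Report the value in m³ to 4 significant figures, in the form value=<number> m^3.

Each operation maintains full precision, and shown intermediates are rounded. Rounded just once: 4 significant figures.
SI base units throughout: W = 71.93 N, H = 6.535e+09 Pa, K = 1.269e-05.
Volume removed: V = K·W·L/H = 1.269e-05 · 71.93 · 7.475 / 6.535e+09 = 1.044e-12 m³.

value=1.044e-12 m^3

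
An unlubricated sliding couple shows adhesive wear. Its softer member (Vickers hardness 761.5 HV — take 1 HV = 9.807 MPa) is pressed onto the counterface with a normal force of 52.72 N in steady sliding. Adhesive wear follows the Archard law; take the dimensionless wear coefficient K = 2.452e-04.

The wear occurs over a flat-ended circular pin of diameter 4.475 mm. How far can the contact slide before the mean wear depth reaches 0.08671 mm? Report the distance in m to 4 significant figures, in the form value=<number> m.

value=787.9 m

Intermediate values are displayed rounded. Each operation runs at exact precision — one final rounding to 4 significant figures.
Convert: Hardness H = 761.5 HV × 9.807 MPa/HV = 7468 MPa = 7.468e+09 Pa.
Convert: Pin diameter d = 4.475 mm = 0.004475 m. Contact area A = π·d²/4 = π·(0.004475 m)²/4 = 1.573e-05 m².
Convert: Depth limit h_lim = 0.08671 mm = 8.671e-05 m.
SI base units throughout: W = 52.72 N, H = 7.468e+09 Pa, K = 2.452e-04.
Limit volume V_lim = h_lim·A = 8.671e-05 · 1.573e-05 = 1.364e-09 m³.
Life L = V_lim·H/(K·W) = 1.364e-09 · 7.468e+09 / (2.452e-04 · 52.72) = 787.9 m.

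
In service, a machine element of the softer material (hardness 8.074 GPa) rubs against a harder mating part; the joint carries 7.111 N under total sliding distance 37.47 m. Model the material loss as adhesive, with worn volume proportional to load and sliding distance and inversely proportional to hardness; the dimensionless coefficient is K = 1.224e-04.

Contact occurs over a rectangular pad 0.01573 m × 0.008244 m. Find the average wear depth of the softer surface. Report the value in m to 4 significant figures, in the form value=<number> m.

value=3.115e-08 m

Intermediates are shown rounded; the algebra runs at full float precision; rounded just once to four significant figures.
Hardness H = 8.074 GPa = 8.074e+09 Pa.
Contact area A = 0.01573 m × 0.008244 m = 1.297e-04 m².
As SI base values: W = 7.111 N, H = 8.074e+09 Pa, K = 1.224e-04.
Archard relation: V = K·W·L/H = 1.224e-04 · 7.111 · 37.47 / 8.074e+09 = 4.039e-12 m³.
Mean wear depth h = V/A = 4.039e-12 / 1.297e-04 = 3.115e-08 m.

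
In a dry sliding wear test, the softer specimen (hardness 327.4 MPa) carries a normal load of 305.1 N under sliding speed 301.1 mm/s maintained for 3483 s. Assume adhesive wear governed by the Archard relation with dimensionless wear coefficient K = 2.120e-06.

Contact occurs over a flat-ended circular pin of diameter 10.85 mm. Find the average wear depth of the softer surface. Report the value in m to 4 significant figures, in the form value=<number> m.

Every step holds exact precision — the intermediates appear rounded — one final rounding: 4 significant figures.
Convert: Sliding speed v = 301.1 mm/s = 0.3011 m/s. Distance L = v·t = 0.3011 m/s × 3483 s = 1049 m.
Convert: Hardness H = 327.4 MPa = 3.274e+08 Pa.
Convert: Pin diameter d = 10.85 mm = 0.01085 m. Contact area A = π·d²/4 = π·(0.01085 m)²/4 = 9.246e-05 m².
SI base units throughout: W = 305.1 N, H = 3.274e+08 Pa, K = 2.120e-06.
The Archard volume V = K·W·L/H = 2.120e-06 · 305.1 · 1049 / 3.274e+08 = 2.072e-09 m³.
Average depth h = V/A = 2.072e-09 / 9.246e-05 = 2.241e-05 m.

value=2.241e-05 m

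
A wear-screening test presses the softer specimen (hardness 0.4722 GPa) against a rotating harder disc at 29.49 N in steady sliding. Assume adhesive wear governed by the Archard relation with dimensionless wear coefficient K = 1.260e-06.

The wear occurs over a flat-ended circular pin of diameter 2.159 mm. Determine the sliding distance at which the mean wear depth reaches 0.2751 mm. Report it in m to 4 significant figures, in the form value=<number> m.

The algebra holds full float precision. Intermediate values are printed rounded. Rounded once at the end: 4 significant figures.
Convert: Hardness H = 0.4722 GPa = 4.722e+08 Pa.
Convert: Pin diameter d = 2.159 mm = 0.002159 m. Contact area A = π·d²/4 = π·(0.002159 m)²/4 = 3.661e-06 m².
Convert: Depth limit h_lim = 0.2751 mm = 2.751e-04 m.
In SI base units, W = 29.49 N, H = 4.722e+08 Pa, K = 1.260e-06.
Limit volume V_lim = h_lim·A = 2.751e-04 · 3.661e-06 = 1.007e-09 m³.
Inverting, life L = V_lim·H/(K·W) = 1.007e-09 · 4.722e+08 / (1.260e-06 · 29.49) = 1.280e+04 m.

value=1.280e+04 m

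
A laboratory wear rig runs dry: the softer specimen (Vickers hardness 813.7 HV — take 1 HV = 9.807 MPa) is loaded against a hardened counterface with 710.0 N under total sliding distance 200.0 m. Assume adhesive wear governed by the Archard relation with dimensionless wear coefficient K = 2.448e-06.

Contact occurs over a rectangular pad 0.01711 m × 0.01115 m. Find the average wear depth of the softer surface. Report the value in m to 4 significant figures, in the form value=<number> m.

value=2.283e-07 m

Every step carries full float precision. Shown intermediates are rounded — one final rounding to 4 significant figures.
Hardness H = 813.7 HV × 9.807 MPa/HV = 7980 MPa = 7.980e+09 Pa.
Contact area A = 0.01711 m × 0.01115 m = 1.908e-04 m².
In SI base units: W = 710.0 N, H = 7.980e+09 Pa, K = 2.448e-06.
By Archard's law, V = K·W·L/H = 2.448e-06 · 710.0 · 200.0 / 7.980e+09 = 4.356e-11 m³.
Depth h = V/A = 4.356e-11 / 1.908e-04 = 2.283e-07 m.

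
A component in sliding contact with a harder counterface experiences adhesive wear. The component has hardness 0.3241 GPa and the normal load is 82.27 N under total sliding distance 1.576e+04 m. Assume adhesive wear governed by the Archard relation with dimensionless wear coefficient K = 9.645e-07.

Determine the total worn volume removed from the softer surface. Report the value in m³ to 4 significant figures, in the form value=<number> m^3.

Displayed values are rounded; all working math keeps full precision; a lone final rounding to 4 significant figures.
Convert: Hardness H = 0.3241 GPa = 3.241e+08 Pa.
Collected in SI base units: W = 82.27 N, H = 3.241e+08 Pa, K = 9.645e-07.
Volume removed: V = K·W·L/H = 9.645e-07 · 82.27 · 1.576e+04 / 3.241e+08 = 3.859e-09 m³.

value=3.859e-09 m^3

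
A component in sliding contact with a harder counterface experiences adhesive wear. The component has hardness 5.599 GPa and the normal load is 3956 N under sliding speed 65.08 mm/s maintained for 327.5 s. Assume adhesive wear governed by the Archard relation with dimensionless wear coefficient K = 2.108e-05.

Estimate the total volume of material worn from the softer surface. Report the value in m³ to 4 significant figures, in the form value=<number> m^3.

The intermediates appear rounded; all arithmetic holds exact precision — rounded just once to 4 significant digits.
Sliding speed v = 65.08 mm/s = 0.06508 m/s. Path length L = v·t = 0.06508 m/s × 327.5 s = 21.31 m.
Hardness H = 5.599 GPa = 5.599e+09 Pa.
Expressed in SI base units: W = 3956 N, H = 5.599e+09 Pa, K = 2.108e-05.
Volume removed: V = K·W·L/H = 2.108e-05 · 3956 · 21.31 / 5.599e+09 = 3.174e-10 m³.

value=3.174e-10 m^3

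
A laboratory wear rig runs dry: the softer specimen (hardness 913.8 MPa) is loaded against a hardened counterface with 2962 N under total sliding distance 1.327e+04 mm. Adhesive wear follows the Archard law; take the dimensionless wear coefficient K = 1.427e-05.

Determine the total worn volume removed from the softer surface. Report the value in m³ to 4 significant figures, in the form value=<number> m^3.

value=6.138e-10 m^3

The intermediates are displayed rounded — each operation runs at exact precision. Rounded just once: four significant figures.
Convert: Path length L = 1.327e+04 mm = 13.27 m.
Convert: Hardness H = 913.8 MPa = 9.138e+08 Pa.
In SI base units, W = 2962 N, H = 9.138e+08 Pa, K = 1.427e-05.
By Archard's law, V = K·W·L/H = 1.427e-05 · 2962 · 13.27 / 9.138e+08 = 6.138e-10 m³.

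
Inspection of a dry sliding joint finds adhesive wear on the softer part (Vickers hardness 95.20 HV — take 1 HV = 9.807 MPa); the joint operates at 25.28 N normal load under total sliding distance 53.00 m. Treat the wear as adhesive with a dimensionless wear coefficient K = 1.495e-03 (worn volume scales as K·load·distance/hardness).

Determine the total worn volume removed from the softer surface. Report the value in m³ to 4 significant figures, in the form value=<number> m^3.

Each operation carries full precision; intermediate values are shown rounded; one final rounding to 4 significant digits.
Convert: Hardness H = 95.20 HV × 9.807 MPa/HV = 933.6 MPa = 9.336e+08 Pa.
Restated in SI base units: W = 25.28 N, H = 9.336e+08 Pa, K = 1.495e-03.
Wear volume V = K·W·L/H = 1.495e-03 · 25.28 · 53.00 / 9.336e+08 = 2.145e-09 m³.

value=2.145e-09 m^3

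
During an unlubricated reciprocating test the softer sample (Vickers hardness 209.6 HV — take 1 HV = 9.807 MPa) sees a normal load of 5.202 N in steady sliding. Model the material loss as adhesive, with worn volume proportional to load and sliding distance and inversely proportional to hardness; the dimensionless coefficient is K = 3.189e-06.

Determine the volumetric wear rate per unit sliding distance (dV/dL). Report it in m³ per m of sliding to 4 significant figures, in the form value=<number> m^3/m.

Intermediates appear rounded, and the computation holds exact precision — a single final rounding, at 4 significant figures.
Convert: Hardness H = 209.6 HV × 9.807 MPa/HV = 2056 MPa = 2.056e+09 Pa.
Working in SI base units: W = 5.202 N, H = 2.056e+09 Pa, K = 3.189e-06.
Wear rate dV/dL = K·W/H — distance-free: 3.189e-06 · 5.202 / 2.056e+09 = 8.070e-15 m³/m.

value=8.070e-15 m^3/m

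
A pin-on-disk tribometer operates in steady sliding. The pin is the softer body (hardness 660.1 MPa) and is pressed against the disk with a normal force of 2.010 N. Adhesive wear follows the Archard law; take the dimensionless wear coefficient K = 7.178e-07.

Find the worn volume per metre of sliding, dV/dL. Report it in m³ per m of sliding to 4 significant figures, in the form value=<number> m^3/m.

value=2.186e-15 m^3/m

Intermediates are printed rounded — all working math keeps full float precision — one final rounding, at four significant figures.
Convert: Hardness H = 660.1 MPa = 6.601e+08 Pa.
As SI base values: W = 2.010 N, H = 6.601e+08 Pa, K = 7.178e-07.
Wear rate dV/dL = K·W/H, so: 7.178e-07 · 2.010 / 6.601e+08 = 2.186e-15 m³/m.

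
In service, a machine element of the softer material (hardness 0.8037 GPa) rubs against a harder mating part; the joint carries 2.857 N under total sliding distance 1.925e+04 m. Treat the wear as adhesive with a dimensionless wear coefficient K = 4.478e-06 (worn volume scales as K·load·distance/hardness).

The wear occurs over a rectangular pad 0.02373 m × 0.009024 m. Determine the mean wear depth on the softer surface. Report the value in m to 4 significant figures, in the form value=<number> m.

Intermediates are displayed rounded — every step runs at full precision, and rounded just once to 4 significant figures.
Hardness H = 0.8037 GPa = 8.037e+08 Pa.
Contact area A = 0.02373 m × 0.009024 m = 2.141e-04 m².
Restated in SI base units: W = 2.857 N, H = 8.037e+08 Pa, K = 4.478e-06.
Wear volume V = K·W·L/H = 4.478e-06 · 2.857 · 1.925e+04 / 8.037e+08 = 3.064e-10 m³.
Depth h = V/A = 3.064e-10 / 2.141e-04 = 1.431e-06 m.

value=1.431e-06 m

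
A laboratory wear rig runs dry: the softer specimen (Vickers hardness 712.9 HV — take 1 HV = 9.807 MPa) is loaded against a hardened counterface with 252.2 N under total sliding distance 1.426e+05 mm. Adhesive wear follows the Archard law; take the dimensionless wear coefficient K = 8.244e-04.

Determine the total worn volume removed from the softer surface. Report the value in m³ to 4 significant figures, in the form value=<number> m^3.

The computation runs at full float precision; intermediate values appear rounded. Rounded once at the end, at 4 significant figures.
The distance L = 1.426e+05 mm = 142.6 m.
Hardness H = 712.9 HV × 9.807 MPa/HV = 6991 MPa = 6.991e+09 Pa.
In SI base units: W = 252.2 N, H = 6.991e+09 Pa, K = 8.244e-04.
Archard relation: V = K·W·L/H = 8.244e-04 · 252.2 · 142.6 / 6.991e+09 = 4.241e-09 m³.

value=4.241e-09 m^3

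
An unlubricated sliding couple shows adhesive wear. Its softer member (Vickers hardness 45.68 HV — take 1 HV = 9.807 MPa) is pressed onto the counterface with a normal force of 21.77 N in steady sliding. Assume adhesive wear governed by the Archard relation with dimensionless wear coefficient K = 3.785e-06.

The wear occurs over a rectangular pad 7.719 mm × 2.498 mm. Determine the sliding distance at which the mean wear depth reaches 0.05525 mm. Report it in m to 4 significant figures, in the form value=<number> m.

Intermediate values are displayed rounded; every step carries exact precision; a lone final rounding, at four significant digits.
Hardness H = 45.68 HV × 9.807 MPa/HV = 448.0 MPa = 4.480e+08 Pa.
Pad sides 7.719 mm × 2.498 mm = 0.007719 m × 0.002498 m. Contact area A = 0.007719 m × 0.002498 m = 1.928e-05 m².
Depth limit h_lim = 0.05525 mm = 5.525e-05 m.
Expressed in SI base units: W = 21.77 N, H = 4.480e+08 Pa, K = 3.785e-06.
Limit volume V_lim = h_lim·A = 5.525e-05 · 1.928e-05 = 1.065e-09 m³.
So the life L = V_lim·H/(K·W) = 1.065e-09 · 4.480e+08 / (3.785e-06 · 21.77) = 5792 m.

value=5792 m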